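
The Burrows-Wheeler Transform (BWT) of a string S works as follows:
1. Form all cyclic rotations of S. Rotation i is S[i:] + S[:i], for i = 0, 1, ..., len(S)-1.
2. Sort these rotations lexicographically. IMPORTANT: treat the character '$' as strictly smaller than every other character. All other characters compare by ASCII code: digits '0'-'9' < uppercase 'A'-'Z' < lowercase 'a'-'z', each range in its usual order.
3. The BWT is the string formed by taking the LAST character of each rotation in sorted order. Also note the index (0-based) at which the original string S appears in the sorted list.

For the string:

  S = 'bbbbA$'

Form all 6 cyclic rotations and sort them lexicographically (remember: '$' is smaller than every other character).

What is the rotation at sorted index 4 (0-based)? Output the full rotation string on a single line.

All 6 rotations (rotation i = S[i:]+S[:i]):
  rot[0] = bbbbA$
  rot[1] = bbbA$b
  rot[2] = bbA$bb
  rot[3] = bA$bbb
  rot[4] = A$bbbb
  rot[5] = $bbbbA
Sorted (with $ < everything):
  sorted[0] = $bbbbA
  sorted[1] = A$bbbb
  sorted[2] = bA$bbb
  sorted[3] = bbA$bb
  sorted[4] = bbbA$b
  sorted[5] = bbbbA$
sorted[4] = bbbA$b

Answer: bbbA$b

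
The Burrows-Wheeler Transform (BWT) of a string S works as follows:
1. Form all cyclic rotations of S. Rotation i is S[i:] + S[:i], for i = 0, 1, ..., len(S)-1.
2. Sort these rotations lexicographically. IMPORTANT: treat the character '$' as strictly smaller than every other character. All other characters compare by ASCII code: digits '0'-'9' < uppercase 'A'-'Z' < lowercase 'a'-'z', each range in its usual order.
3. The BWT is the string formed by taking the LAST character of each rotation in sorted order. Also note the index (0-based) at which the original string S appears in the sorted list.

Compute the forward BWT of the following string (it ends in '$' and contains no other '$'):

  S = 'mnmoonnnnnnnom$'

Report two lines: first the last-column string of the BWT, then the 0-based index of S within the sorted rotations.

All 15 rotations (rotation i = S[i:]+S[:i]):
  rot[0] = mnmoonnnnnnnom$
  rot[1] = nmoonnnnnnnom$m
  rot[2] = moonnnnnnnom$mn
  rot[3] = oonnnnnnnom$mnm
  rot[4] = onnnnnnnom$mnmo
  rot[5] = nnnnnnnom$mnmoo
  rot[6] = nnnnnnom$mnmoon
  rot[7] = nnnnnom$mnmoonn
  rot[8] = nnnnom$mnmoonnn
  rot[9] = nnnom$mnmoonnnn
  rot[10] = nnom$mnmoonnnnn
  rot[11] = nom$mnmoonnnnnn
  rot[12] = om$mnmoonnnnnnn
  rot[13] = m$mnmoonnnnnnno
  rot[14] = $mnmoonnnnnnnom
Sorted (with $ < everything):
  sorted[0] = $mnmoonnnnnnnom  (last char: 'm')
  sorted[1] = m$mnmoonnnnnnno  (last char: 'o')
  sorted[2] = mnmoonnnnnnnom$  (last char: '$')
  sorted[3] = moonnnnnnnom$mn  (last char: 'n')
  sorted[4] = nmoonnnnnnnom$m  (last char: 'm')
  sorted[5] = nnnnnnnom$mnmoo  (last char: 'o')
  sorted[6] = nnnnnnom$mnmoon  (last char: 'n')
  sorted[7] = nnnnnom$mnmoonn  (last char: 'n')
  sorted[8] = nnnnom$mnmoonnn  (last char: 'n')
  sorted[9] = nnnom$mnmoonnnn  (last char: 'n')
  sorted[10] = nnom$mnmoonnnnn  (last char: 'n')
  sorted[11] = nom$mnmoonnnnnn  (last char: 'n')
  sorted[12] = om$mnmoonnnnnnn  (last char: 'n')
  sorted[13] = onnnnnnnom$mnmo  (last char: 'o')
  sorted[14] = oonnnnnnnom$mnm  (last char: 'm')
Last column: mo$nmonnnnnnnom
Original string S is at sorted index 2

Answer: mo$nmonnnnnnnom
2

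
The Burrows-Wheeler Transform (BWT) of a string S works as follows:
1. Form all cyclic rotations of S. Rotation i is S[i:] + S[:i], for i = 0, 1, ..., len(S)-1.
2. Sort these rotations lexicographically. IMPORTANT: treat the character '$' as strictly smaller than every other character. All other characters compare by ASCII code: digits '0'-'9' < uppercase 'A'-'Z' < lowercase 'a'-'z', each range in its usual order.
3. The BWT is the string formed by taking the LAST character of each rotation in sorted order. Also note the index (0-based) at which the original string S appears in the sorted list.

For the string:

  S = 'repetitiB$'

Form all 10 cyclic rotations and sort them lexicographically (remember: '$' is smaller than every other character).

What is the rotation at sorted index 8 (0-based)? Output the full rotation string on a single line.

Answer: tiB$repeti

Derivation:
All 10 rotations (rotation i = S[i:]+S[:i]):
  rot[0] = repetitiB$
  rot[1] = epetitiB$r
  rot[2] = petitiB$re
  rot[3] = etitiB$rep
  rot[4] = titiB$repe
  rot[5] = itiB$repet
  rot[6] = tiB$repeti
  rot[7] = iB$repetit
  rot[8] = B$repetiti
  rot[9] = $repetitiB
Sorted (with $ < everything):
  sorted[0] = $repetitiB
  sorted[1] = B$repetiti
  sorted[2] = epetitiB$r
  sorted[3] = etitiB$rep
  sorted[4] = iB$repetit
  sorted[5] = itiB$repet
  sorted[6] = petitiB$re
  sorted[7] = repetitiB$
  sorted[8] = tiB$repeti
  sorted[9] = titiB$repe
sorted[8] = tiB$repeti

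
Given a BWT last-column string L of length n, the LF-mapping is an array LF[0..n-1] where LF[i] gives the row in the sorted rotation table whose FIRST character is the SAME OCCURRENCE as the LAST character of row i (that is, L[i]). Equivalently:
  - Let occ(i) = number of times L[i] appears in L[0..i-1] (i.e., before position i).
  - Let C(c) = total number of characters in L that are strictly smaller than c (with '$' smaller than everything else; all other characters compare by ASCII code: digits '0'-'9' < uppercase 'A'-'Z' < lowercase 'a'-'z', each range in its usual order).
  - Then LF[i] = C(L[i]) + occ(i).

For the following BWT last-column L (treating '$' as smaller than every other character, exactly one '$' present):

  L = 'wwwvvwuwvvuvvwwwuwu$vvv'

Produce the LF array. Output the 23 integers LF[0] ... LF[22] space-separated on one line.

Char counts: '$':1, 'u':4, 'v':9, 'w':9
C (first-col start): C('$')=0, C('u')=1, C('v')=5, C('w')=14
L[0]='w': occ=0, LF[0]=C('w')+0=14+0=14
L[1]='w': occ=1, LF[1]=C('w')+1=14+1=15
L[2]='w': occ=2, LF[2]=C('w')+2=14+2=16
L[3]='v': occ=0, LF[3]=C('v')+0=5+0=5
L[4]='v': occ=1, LF[4]=C('v')+1=5+1=6
L[5]='w': occ=3, LF[5]=C('w')+3=14+3=17
L[6]='u': occ=0, LF[6]=C('u')+0=1+0=1
L[7]='w': occ=4, LF[7]=C('w')+4=14+4=18
L[8]='v': occ=2, LF[8]=C('v')+2=5+2=7
L[9]='v': occ=3, LF[9]=C('v')+3=5+3=8
L[10]='u': occ=1, LF[10]=C('u')+1=1+1=2
L[11]='v': occ=4, LF[11]=C('v')+4=5+4=9
L[12]='v': occ=5, LF[12]=C('v')+5=5+5=10
L[13]='w': occ=5, LF[13]=C('w')+5=14+5=19
L[14]='w': occ=6, LF[14]=C('w')+6=14+6=20
L[15]='w': occ=7, LF[15]=C('w')+7=14+7=21
L[16]='u': occ=2, LF[16]=C('u')+2=1+2=3
L[17]='w': occ=8, LF[17]=C('w')+8=14+8=22
L[18]='u': occ=3, LF[18]=C('u')+3=1+3=4
L[19]='$': occ=0, LF[19]=C('$')+0=0+0=0
L[20]='v': occ=6, LF[20]=C('v')+6=5+6=11
L[21]='v': occ=7, LF[21]=C('v')+7=5+7=12
L[22]='v': occ=8, LF[22]=C('v')+8=5+8=13

Answer: 14 15 16 5 6 17 1 18 7 8 2 9 10 19 20 21 3 22 4 0 11 12 13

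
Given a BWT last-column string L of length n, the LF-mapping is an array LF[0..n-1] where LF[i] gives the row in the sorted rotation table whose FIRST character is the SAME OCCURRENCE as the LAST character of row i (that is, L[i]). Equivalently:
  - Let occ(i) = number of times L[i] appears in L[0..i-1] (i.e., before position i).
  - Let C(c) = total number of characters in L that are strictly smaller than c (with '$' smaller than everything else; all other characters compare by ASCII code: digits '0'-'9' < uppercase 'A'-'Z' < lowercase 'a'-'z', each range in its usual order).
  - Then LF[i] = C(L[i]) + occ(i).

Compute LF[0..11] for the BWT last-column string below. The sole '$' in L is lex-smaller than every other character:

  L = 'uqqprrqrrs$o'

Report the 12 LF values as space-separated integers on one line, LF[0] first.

Answer: 11 3 4 2 6 7 5 8 9 10 0 1

Derivation:
Char counts: '$':1, 'o':1, 'p':1, 'q':3, 'r':4, 's':1, 'u':1
C (first-col start): C('$')=0, C('o')=1, C('p')=2, C('q')=3, C('r')=6, C('s')=10, C('u')=11
L[0]='u': occ=0, LF[0]=C('u')+0=11+0=11
L[1]='q': occ=0, LF[1]=C('q')+0=3+0=3
L[2]='q': occ=1, LF[2]=C('q')+1=3+1=4
L[3]='p': occ=0, LF[3]=C('p')+0=2+0=2
L[4]='r': occ=0, LF[4]=C('r')+0=6+0=6
L[5]='r': occ=1, LF[5]=C('r')+1=6+1=7
L[6]='q': occ=2, LF[6]=C('q')+2=3+2=5
L[7]='r': occ=2, LF[7]=C('r')+2=6+2=8
L[8]='r': occ=3, LF[8]=C('r')+3=6+3=9
L[9]='s': occ=0, LF[9]=C('s')+0=10+0=10
L[10]='$': occ=0, LF[10]=C('$')+0=0+0=0
L[11]='o': occ=0, LF[11]=C('o')+0=1+0=1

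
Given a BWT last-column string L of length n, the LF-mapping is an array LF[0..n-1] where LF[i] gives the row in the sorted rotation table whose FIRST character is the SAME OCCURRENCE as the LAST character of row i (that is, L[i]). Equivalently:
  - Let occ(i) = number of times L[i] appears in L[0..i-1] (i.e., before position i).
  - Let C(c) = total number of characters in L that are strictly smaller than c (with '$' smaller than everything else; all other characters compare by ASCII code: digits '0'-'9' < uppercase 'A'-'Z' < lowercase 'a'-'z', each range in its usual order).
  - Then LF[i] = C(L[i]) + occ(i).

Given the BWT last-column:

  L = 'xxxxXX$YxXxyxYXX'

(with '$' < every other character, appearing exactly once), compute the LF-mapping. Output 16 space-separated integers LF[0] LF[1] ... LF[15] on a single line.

Answer: 8 9 10 11 1 2 0 6 12 3 13 15 14 7 4 5

Derivation:
Char counts: '$':1, 'X':5, 'Y':2, 'x':7, 'y':1
C (first-col start): C('$')=0, C('X')=1, C('Y')=6, C('x')=8, C('y')=15
L[0]='x': occ=0, LF[0]=C('x')+0=8+0=8
L[1]='x': occ=1, LF[1]=C('x')+1=8+1=9
L[2]='x': occ=2, LF[2]=C('x')+2=8+2=10
L[3]='x': occ=3, LF[3]=C('x')+3=8+3=11
L[4]='X': occ=0, LF[4]=C('X')+0=1+0=1
L[5]='X': occ=1, LF[5]=C('X')+1=1+1=2
L[6]='$': occ=0, LF[6]=C('$')+0=0+0=0
L[7]='Y': occ=0, LF[7]=C('Y')+0=6+0=6
L[8]='x': occ=4, LF[8]=C('x')+4=8+4=12
L[9]='X': occ=2, LF[9]=C('X')+2=1+2=3
L[10]='x': occ=5, LF[10]=C('x')+5=8+5=13
L[11]='y': occ=0, LF[11]=C('y')+0=15+0=15
L[12]='x': occ=6, LF[12]=C('x')+6=8+6=14
L[13]='Y': occ=1, LF[13]=C('Y')+1=6+1=7
L[14]='X': occ=3, LF[14]=C('X')+3=1+3=4
L[15]='X': occ=4, LF[15]=C('X')+4=1+4=5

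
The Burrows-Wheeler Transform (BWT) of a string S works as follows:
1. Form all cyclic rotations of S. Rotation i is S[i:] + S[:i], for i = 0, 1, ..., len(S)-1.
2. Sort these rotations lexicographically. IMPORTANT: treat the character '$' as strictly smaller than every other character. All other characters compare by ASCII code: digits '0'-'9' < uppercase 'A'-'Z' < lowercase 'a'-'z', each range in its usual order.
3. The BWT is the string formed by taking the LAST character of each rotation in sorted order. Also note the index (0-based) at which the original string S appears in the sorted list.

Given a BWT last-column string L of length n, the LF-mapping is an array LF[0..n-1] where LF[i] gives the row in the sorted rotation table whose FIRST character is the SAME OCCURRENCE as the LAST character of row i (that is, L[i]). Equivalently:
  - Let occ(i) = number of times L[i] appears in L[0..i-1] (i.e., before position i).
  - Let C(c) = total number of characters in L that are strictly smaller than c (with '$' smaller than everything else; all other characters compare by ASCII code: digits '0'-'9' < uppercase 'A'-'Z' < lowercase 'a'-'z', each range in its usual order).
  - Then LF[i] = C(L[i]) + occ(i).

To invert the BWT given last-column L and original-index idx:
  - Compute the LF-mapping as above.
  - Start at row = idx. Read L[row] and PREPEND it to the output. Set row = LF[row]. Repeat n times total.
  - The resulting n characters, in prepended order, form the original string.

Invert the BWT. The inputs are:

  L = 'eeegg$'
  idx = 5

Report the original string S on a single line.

Answer: ggeee$

Derivation:
LF mapping: 1 2 3 4 5 0
Walk LF starting at row 5, prepending L[row]:
  step 1: row=5, L[5]='$', prepend. Next row=LF[5]=0
  step 2: row=0, L[0]='e', prepend. Next row=LF[0]=1
  step 3: row=1, L[1]='e', prepend. Next row=LF[1]=2
  step 4: row=2, L[2]='e', prepend. Next row=LF[2]=3
  step 5: row=3, L[3]='g', prepend. Next row=LF[3]=4
  step 6: row=4, L[4]='g', prepend. Next row=LF[4]=5
Reversed output: ggeee$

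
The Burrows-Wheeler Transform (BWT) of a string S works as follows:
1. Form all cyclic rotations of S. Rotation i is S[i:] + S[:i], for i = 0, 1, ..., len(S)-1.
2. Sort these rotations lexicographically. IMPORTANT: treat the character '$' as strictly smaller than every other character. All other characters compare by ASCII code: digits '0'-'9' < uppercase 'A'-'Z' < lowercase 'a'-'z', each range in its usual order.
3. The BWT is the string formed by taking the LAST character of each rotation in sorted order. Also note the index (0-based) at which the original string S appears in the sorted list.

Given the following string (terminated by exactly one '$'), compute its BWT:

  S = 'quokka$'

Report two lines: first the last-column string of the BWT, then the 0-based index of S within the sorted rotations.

Answer: akkou$q
5

Derivation:
All 7 rotations (rotation i = S[i:]+S[:i]):
  rot[0] = quokka$
  rot[1] = uokka$q
  rot[2] = okka$qu
  rot[3] = kka$quo
  rot[4] = ka$quok
  rot[5] = a$quokk
  rot[6] = $quokka
Sorted (with $ < everything):
  sorted[0] = $quokka  (last char: 'a')
  sorted[1] = a$quokk  (last char: 'k')
  sorted[2] = ka$quok  (last char: 'k')
  sorted[3] = kka$quo  (last char: 'o')
  sorted[4] = okka$qu  (last char: 'u')
  sorted[5] = quokka$  (last char: '$')
  sorted[6] = uokka$q  (last char: 'q')
Last column: akkou$q
Original string S is at sorted index 5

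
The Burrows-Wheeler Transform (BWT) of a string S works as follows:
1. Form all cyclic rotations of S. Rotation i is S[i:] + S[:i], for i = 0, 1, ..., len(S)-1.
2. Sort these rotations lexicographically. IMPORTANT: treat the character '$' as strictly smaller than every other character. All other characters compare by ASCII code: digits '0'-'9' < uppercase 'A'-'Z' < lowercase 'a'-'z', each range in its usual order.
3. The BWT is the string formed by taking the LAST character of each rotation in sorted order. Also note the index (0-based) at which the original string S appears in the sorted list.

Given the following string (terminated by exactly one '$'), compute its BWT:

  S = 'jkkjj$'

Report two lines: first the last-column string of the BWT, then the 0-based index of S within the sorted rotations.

All 6 rotations (rotation i = S[i:]+S[:i]):
  rot[0] = jkkjj$
  rot[1] = kkjj$j
  rot[2] = kjj$jk
  rot[3] = jj$jkk
  rot[4] = j$jkkj
  rot[5] = $jkkjj
Sorted (with $ < everything):
  sorted[0] = $jkkjj  (last char: 'j')
  sorted[1] = j$jkkj  (last char: 'j')
  sorted[2] = jj$jkk  (last char: 'k')
  sorted[3] = jkkjj$  (last char: '$')
  sorted[4] = kjj$jk  (last char: 'k')
  sorted[5] = kkjj$j  (last char: 'j')
Last column: jjk$kj
Original string S is at sorted index 3

Answer: jjk$kj
3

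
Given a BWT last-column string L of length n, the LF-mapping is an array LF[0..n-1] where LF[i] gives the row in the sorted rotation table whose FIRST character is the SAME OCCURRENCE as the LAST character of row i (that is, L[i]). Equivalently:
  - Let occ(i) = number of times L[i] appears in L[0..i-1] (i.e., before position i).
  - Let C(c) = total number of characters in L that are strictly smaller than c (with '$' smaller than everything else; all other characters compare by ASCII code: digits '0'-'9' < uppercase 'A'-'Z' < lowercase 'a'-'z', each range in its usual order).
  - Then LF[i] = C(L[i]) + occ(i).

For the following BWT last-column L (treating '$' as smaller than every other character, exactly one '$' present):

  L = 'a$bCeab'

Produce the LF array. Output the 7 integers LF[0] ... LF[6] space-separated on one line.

Char counts: '$':1, 'C':1, 'a':2, 'b':2, 'e':1
C (first-col start): C('$')=0, C('C')=1, C('a')=2, C('b')=4, C('e')=6
L[0]='a': occ=0, LF[0]=C('a')+0=2+0=2
L[1]='$': occ=0, LF[1]=C('$')+0=0+0=0
L[2]='b': occ=0, LF[2]=C('b')+0=4+0=4
L[3]='C': occ=0, LF[3]=C('C')+0=1+0=1
L[4]='e': occ=0, LF[4]=C('e')+0=6+0=6
L[5]='a': occ=1, LF[5]=C('a')+1=2+1=3
L[6]='b': occ=1, LF[6]=C('b')+1=4+1=5

Answer: 2 0 4 1 6 3 5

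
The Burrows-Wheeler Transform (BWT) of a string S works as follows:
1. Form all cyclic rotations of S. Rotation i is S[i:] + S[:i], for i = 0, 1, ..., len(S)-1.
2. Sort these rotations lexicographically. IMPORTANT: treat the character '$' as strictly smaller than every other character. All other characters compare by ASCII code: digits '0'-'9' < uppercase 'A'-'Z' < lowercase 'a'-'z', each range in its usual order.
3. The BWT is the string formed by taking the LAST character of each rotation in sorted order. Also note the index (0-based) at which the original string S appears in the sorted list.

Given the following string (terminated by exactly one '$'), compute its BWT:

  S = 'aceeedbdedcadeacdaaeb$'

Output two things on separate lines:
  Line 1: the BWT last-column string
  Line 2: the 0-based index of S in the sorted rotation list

Answer: bde$caeddaaceeabdaedec
3

Derivation:
All 22 rotations (rotation i = S[i:]+S[:i]):
  rot[0] = aceeedbdedcadeacdaaeb$
  rot[1] = ceeedbdedcadeacdaaeb$a
  rot[2] = eeedbdedcadeacdaaeb$ac
  rot[3] = eedbdedcadeacdaaeb$ace
  rot[4] = edbdedcadeacdaaeb$acee
  rot[5] = dbdedcadeacdaaeb$aceee
  rot[6] = bdedcadeacdaaeb$aceeed
  rot[7] = dedcadeacdaaeb$aceeedb
  rot[8] = edcadeacdaaeb$aceeedbd
  rot[9] = dcadeacdaaeb$aceeedbde
  rot[10] = cadeacdaaeb$aceeedbded
  rot[11] = adeacdaaeb$aceeedbdedc
  rot[12] = deacdaaeb$aceeedbdedca
  rot[13] = eacdaaeb$aceeedbdedcad
  rot[14] = acdaaeb$aceeedbdedcade
  rot[15] = cdaaeb$aceeedbdedcadea
  rot[16] = daaeb$aceeedbdedcadeac
  rot[17] = aaeb$aceeedbdedcadeacd
  rot[18] = aeb$aceeedbdedcadeacda
  rot[19] = eb$aceeedbdedcadeacdaa
  rot[20] = b$aceeedbdedcadeacdaae
  rot[21] = $aceeedbdedcadeacdaaeb
Sorted (with $ < everything):
  sorted[0] = $aceeedbdedcadeacdaaeb  (last char: 'b')
  sorted[1] = aaeb$aceeedbdedcadeacd  (last char: 'd')
  sorted[2] = acdaaeb$aceeedbdedcade  (last char: 'e')
  sorted[3] = aceeedbdedcadeacdaaeb$  (last char: '$')
  sorted[4] = adeacdaaeb$aceeedbdedc  (last char: 'c')
  sorted[5] = aeb$aceeedbdedcadeacda  (last char: 'a')
  sorted[6] = b$aceeedbdedcadeacdaae  (last char: 'e')
  sorted[7] = bdedcadeacdaaeb$aceeed  (last char: 'd')
  sorted[8] = cadeacdaaeb$aceeedbded  (last char: 'd')
  sorted[9] = cdaaeb$aceeedbdedcadea  (last char: 'a')
  sorted[10] = ceeedbdedcadeacdaaeb$a  (last char: 'a')
  sorted[11] = daaeb$aceeedbdedcadeac  (last char: 'c')
  sorted[12] = dbdedcadeacdaaeb$aceee  (last char: 'e')
  sorted[13] = dcadeacdaaeb$aceeedbde  (last char: 'e')
  sorted[14] = deacdaaeb$aceeedbdedca  (last char: 'a')
  sorted[15] = dedcadeacdaaeb$aceeedb  (last char: 'b')
  sorted[16] = eacdaaeb$aceeedbdedcad  (last char: 'd')
  sorted[17] = eb$aceeedbdedcadeacdaa  (last char: 'a')
  sorted[18] = edbdedcadeacdaaeb$acee  (last char: 'e')
  sorted[19] = edcadeacdaaeb$aceeedbd  (last char: 'd')
  sorted[20] = eedbdedcadeacdaaeb$ace  (last char: 'e')
  sorted[21] = eeedbdedcadeacdaaeb$ac  (last char: 'c')
Last column: bde$caeddaaceeabdaedec
Original string S is at sorted index 3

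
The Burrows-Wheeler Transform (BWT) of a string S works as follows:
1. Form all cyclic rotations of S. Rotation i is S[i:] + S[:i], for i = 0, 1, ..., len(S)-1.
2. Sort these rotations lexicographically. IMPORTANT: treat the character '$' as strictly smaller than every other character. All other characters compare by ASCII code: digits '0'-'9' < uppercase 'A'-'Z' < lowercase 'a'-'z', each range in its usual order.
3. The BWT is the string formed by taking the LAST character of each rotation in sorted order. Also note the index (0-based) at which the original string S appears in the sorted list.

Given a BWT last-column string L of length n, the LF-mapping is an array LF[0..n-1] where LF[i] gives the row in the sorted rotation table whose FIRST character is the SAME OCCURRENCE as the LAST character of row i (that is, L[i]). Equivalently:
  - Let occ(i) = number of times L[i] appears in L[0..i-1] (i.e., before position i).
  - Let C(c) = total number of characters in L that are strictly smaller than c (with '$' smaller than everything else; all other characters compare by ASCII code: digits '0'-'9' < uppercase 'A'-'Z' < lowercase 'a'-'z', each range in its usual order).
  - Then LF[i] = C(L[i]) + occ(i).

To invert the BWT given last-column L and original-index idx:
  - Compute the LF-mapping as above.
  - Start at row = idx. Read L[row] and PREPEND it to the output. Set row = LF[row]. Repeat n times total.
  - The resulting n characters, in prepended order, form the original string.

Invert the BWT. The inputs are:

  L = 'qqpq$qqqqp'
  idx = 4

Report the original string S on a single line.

Answer: qppqqqqqq$

Derivation:
LF mapping: 3 4 1 5 0 6 7 8 9 2
Walk LF starting at row 4, prepending L[row]:
  step 1: row=4, L[4]='$', prepend. Next row=LF[4]=0
  step 2: row=0, L[0]='q', prepend. Next row=LF[0]=3
  step 3: row=3, L[3]='q', prepend. Next row=LF[3]=5
  step 4: row=5, L[5]='q', prepend. Next row=LF[5]=6
  step 5: row=6, L[6]='q', prepend. Next row=LF[6]=7
  step 6: row=7, L[7]='q', prepend. Next row=LF[7]=8
  step 7: row=8, L[8]='q', prepend. Next row=LF[8]=9
  step 8: row=9, L[9]='p', prepend. Next row=LF[9]=2
  step 9: row=2, L[2]='p', prepend. Next row=LF[2]=1
  step 10: row=1, L[1]='q', prepend. Next row=LF[1]=4
Reversed output: qppqqqqqq$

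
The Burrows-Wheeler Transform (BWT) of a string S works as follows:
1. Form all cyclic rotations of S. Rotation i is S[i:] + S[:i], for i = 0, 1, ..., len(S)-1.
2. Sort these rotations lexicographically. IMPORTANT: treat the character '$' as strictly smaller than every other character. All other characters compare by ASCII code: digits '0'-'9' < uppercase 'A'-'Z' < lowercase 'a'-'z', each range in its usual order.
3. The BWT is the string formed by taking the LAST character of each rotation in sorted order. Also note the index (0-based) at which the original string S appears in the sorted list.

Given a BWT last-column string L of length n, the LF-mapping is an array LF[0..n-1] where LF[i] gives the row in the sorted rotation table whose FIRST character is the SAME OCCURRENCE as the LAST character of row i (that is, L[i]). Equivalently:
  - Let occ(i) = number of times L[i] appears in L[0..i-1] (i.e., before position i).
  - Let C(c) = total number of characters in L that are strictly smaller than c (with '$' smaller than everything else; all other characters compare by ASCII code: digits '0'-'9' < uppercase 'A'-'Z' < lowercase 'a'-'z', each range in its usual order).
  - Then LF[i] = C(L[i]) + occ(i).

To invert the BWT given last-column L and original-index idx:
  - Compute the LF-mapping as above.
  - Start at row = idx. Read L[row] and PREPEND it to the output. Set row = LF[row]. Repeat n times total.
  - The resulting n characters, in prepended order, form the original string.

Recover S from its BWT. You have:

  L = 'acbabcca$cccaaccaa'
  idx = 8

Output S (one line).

Answer: baaacccacbacaccca$

Derivation:
LF mapping: 1 10 8 2 9 11 12 3 0 13 14 15 4 5 16 17 6 7
Walk LF starting at row 8, prepending L[row]:
  step 1: row=8, L[8]='$', prepend. Next row=LF[8]=0
  step 2: row=0, L[0]='a', prepend. Next row=LF[0]=1
  step 3: row=1, L[1]='c', prepend. Next row=LF[1]=10
  step 4: row=10, L[10]='c', prepend. Next row=LF[10]=14
  step 5: row=14, L[14]='c', prepend. Next row=LF[14]=16
  step 6: row=16, L[16]='a', prepend. Next row=LF[16]=6
  step 7: row=6, L[6]='c', prepend. Next row=LF[6]=12
  step 8: row=12, L[12]='a', prepend. Next row=LF[12]=4
  step 9: row=4, L[4]='b', prepend. Next row=LF[4]=9
  step 10: row=9, L[9]='c', prepend. Next row=LF[9]=13
  step 11: row=13, L[13]='a', prepend. Next row=LF[13]=5
  step 12: row=5, L[5]='c', prepend. Next row=LF[5]=11
  step 13: row=11, L[11]='c', prepend. Next row=LF[11]=15
  step 14: row=15, L[15]='c', prepend. Next row=LF[15]=17
  step 15: row=17, L[17]='a', prepend. Next row=LF[17]=7
  step 16: row=7, L[7]='a', prepend. Next row=LF[7]=3
  step 17: row=3, L[3]='a', prepend. Next row=LF[3]=2
  step 18: row=2, L[2]='b', prepend. Next row=LF[2]=8
Reversed output: baaacccacbacaccca$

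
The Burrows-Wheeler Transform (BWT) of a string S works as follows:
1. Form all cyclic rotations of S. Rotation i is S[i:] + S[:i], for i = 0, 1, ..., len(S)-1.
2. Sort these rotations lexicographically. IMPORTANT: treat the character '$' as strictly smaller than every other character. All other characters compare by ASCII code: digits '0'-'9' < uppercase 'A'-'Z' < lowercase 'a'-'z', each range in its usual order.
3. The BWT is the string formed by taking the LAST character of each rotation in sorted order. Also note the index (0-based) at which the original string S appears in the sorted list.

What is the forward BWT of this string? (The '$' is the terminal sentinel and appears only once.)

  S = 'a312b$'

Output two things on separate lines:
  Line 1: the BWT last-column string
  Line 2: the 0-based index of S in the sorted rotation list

Answer: b31a$2
4

Derivation:
All 6 rotations (rotation i = S[i:]+S[:i]):
  rot[0] = a312b$
  rot[1] = 312b$a
  rot[2] = 12b$a3
  rot[3] = 2b$a31
  rot[4] = b$a312
  rot[5] = $a312b
Sorted (with $ < everything):
  sorted[0] = $a312b  (last char: 'b')
  sorted[1] = 12b$a3  (last char: '3')
  sorted[2] = 2b$a31  (last char: '1')
  sorted[3] = 312b$a  (last char: 'a')
  sorted[4] = a312b$  (last char: '$')
  sorted[5] = b$a312  (last char: '2')
Last column: b31a$2
Original string S is at sorted index 4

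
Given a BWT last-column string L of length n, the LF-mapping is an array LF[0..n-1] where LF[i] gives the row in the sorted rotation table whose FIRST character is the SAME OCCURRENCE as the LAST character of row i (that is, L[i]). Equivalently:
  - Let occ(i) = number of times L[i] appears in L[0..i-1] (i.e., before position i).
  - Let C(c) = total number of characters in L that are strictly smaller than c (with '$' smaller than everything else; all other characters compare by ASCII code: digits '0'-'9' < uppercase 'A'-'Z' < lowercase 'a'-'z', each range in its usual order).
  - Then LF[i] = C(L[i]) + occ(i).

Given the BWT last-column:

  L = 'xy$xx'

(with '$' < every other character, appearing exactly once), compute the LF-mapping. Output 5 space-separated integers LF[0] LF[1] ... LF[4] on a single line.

Answer: 1 4 0 2 3

Derivation:
Char counts: '$':1, 'x':3, 'y':1
C (first-col start): C('$')=0, C('x')=1, C('y')=4
L[0]='x': occ=0, LF[0]=C('x')+0=1+0=1
L[1]='y': occ=0, LF[1]=C('y')+0=4+0=4
L[2]='$': occ=0, LF[2]=C('$')+0=0+0=0
L[3]='x': occ=1, LF[3]=C('x')+1=1+1=2
L[4]='x': occ=2, LF[4]=C('x')+2=1+2=3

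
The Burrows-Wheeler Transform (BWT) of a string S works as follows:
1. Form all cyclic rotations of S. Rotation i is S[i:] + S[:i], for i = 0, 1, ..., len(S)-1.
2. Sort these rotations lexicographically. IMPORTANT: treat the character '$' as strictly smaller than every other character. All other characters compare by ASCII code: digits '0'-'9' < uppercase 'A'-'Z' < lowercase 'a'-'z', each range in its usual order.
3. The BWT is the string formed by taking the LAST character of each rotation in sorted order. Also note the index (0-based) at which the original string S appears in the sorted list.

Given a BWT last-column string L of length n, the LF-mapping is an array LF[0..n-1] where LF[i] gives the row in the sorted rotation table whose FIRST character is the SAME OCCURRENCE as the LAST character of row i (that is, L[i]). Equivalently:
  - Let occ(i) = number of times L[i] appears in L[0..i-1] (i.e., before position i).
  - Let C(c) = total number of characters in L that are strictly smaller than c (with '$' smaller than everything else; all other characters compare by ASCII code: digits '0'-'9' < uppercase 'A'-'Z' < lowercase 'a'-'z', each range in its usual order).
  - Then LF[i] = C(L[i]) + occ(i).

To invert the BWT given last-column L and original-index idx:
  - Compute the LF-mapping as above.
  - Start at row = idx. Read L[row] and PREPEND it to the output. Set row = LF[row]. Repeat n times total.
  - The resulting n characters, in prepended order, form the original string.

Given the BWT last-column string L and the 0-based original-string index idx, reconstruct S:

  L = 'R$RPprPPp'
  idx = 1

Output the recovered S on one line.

LF mapping: 4 0 5 1 6 8 2 3 7
Walk LF starting at row 1, prepending L[row]:
  step 1: row=1, L[1]='$', prepend. Next row=LF[1]=0
  step 2: row=0, L[0]='R', prepend. Next row=LF[0]=4
  step 3: row=4, L[4]='p', prepend. Next row=LF[4]=6
  step 4: row=6, L[6]='P', prepend. Next row=LF[6]=2
  step 5: row=2, L[2]='R', prepend. Next row=LF[2]=5
  step 6: row=5, L[5]='r', prepend. Next row=LF[5]=8
  step 7: row=8, L[8]='p', prepend. Next row=LF[8]=7
  step 8: row=7, L[7]='P', prepend. Next row=LF[7]=3
  step 9: row=3, L[3]='P', prepend. Next row=LF[3]=1
Reversed output: PPprRPpR$

Answer: PPprRPpR$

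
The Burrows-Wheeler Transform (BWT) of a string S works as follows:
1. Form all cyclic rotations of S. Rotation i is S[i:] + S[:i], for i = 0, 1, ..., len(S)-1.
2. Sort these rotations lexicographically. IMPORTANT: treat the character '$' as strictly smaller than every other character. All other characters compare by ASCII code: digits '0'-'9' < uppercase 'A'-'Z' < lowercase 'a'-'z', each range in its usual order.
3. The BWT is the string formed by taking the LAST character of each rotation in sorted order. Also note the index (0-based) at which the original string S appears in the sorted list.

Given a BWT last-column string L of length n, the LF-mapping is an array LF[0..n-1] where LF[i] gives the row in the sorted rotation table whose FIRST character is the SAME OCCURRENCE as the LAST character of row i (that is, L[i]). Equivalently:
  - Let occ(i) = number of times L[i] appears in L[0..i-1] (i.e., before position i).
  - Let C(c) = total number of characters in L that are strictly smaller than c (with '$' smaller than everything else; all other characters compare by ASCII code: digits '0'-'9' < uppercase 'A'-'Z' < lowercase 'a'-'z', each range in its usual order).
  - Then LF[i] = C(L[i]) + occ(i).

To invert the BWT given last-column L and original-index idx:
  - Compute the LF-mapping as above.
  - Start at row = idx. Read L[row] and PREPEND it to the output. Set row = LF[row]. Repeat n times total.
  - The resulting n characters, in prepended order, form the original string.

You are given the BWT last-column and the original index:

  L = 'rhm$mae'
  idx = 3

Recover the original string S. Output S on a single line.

Answer: hammer$

Derivation:
LF mapping: 6 3 4 0 5 1 2
Walk LF starting at row 3, prepending L[row]:
  step 1: row=3, L[3]='$', prepend. Next row=LF[3]=0
  step 2: row=0, L[0]='r', prepend. Next row=LF[0]=6
  step 3: row=6, L[6]='e', prepend. Next row=LF[6]=2
  step 4: row=2, L[2]='m', prepend. Next row=LF[2]=4
  step 5: row=4, L[4]='m', prepend. Next row=LF[4]=5
  step 6: row=5, L[5]='a', prepend. Next row=LF[5]=1
  step 7: row=1, L[1]='h', prepend. Next row=LF[1]=3
Reversed output: hammer$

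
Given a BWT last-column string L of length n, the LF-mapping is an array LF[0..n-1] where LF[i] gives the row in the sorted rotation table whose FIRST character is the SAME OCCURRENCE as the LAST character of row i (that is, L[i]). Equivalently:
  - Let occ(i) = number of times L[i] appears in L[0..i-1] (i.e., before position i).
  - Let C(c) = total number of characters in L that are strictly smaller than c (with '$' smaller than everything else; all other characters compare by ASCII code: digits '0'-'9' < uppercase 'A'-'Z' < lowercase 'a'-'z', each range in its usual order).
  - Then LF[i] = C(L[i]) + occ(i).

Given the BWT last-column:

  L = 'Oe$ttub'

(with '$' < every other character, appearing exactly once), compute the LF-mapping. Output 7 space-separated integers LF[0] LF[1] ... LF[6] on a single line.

Char counts: '$':1, 'O':1, 'b':1, 'e':1, 't':2, 'u':1
C (first-col start): C('$')=0, C('O')=1, C('b')=2, C('e')=3, C('t')=4, C('u')=6
L[0]='O': occ=0, LF[0]=C('O')+0=1+0=1
L[1]='e': occ=0, LF[1]=C('e')+0=3+0=3
L[2]='$': occ=0, LF[2]=C('$')+0=0+0=0
L[3]='t': occ=0, LF[3]=C('t')+0=4+0=4
L[4]='t': occ=1, LF[4]=C('t')+1=4+1=5
L[5]='u': occ=0, LF[5]=C('u')+0=6+0=6
L[6]='b': occ=0, LF[6]=C('b')+0=2+0=2

Answer: 1 3 0 4 5 6 2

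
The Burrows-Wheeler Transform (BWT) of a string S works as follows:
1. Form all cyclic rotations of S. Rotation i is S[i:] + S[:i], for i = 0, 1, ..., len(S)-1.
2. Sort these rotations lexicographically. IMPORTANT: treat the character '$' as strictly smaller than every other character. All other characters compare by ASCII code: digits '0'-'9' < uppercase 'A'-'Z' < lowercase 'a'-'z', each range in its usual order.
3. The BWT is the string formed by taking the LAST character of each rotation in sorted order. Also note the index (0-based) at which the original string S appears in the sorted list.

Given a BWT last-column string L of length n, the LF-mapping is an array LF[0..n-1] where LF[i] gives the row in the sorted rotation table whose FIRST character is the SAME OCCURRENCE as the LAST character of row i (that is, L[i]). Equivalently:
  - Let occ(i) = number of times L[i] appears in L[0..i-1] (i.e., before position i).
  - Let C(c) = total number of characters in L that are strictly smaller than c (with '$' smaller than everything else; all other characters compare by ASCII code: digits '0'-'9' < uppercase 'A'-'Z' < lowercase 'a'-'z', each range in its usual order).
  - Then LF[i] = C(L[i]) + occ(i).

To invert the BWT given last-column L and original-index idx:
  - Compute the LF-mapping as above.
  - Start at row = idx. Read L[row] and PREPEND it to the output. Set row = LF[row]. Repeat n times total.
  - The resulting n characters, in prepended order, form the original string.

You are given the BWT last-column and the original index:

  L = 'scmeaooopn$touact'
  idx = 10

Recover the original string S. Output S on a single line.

Answer: onomatopoecactus$

Derivation:
LF mapping: 13 3 6 5 1 8 9 10 12 7 0 14 11 16 2 4 15
Walk LF starting at row 10, prepending L[row]:
  step 1: row=10, L[10]='$', prepend. Next row=LF[10]=0
  step 2: row=0, L[0]='s', prepend. Next row=LF[0]=13
  step 3: row=13, L[13]='u', prepend. Next row=LF[13]=16
  step 4: row=16, L[16]='t', prepend. Next row=LF[16]=15
  step 5: row=15, L[15]='c', prepend. Next row=LF[15]=4
  step 6: row=4, L[4]='a', prepend. Next row=LF[4]=1
  step 7: row=1, L[1]='c', prepend. Next row=LF[1]=3
  step 8: row=3, L[3]='e', prepend. Next row=LF[3]=5
  step 9: row=5, L[5]='o', prepend. Next row=LF[5]=8
  step 10: row=8, L[8]='p', prepend. Next row=LF[8]=12
  step 11: row=12, L[12]='o', prepend. Next row=LF[12]=11
  step 12: row=11, L[11]='t', prepend. Next row=LF[11]=14
  step 13: row=14, L[14]='a', prepend. Next row=LF[14]=2
  step 14: row=2, L[2]='m', prepend. Next row=LF[2]=6
  step 15: row=6, L[6]='o', prepend. Next row=LF[6]=9
  step 16: row=9, L[9]='n', prepend. Next row=LF[9]=7
  step 17: row=7, L[7]='o', prepend. Next row=LF[7]=10
Reversed output: onomatopoecactus$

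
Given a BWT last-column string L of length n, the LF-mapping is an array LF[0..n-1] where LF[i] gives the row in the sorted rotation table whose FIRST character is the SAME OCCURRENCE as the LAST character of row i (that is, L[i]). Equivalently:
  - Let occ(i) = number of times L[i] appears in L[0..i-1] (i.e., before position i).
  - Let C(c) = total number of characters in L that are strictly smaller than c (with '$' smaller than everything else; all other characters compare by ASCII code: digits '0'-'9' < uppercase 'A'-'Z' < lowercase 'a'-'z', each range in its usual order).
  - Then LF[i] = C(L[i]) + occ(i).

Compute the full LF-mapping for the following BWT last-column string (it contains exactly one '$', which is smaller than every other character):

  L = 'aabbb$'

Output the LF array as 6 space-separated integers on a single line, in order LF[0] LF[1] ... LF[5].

Char counts: '$':1, 'a':2, 'b':3
C (first-col start): C('$')=0, C('a')=1, C('b')=3
L[0]='a': occ=0, LF[0]=C('a')+0=1+0=1
L[1]='a': occ=1, LF[1]=C('a')+1=1+1=2
L[2]='b': occ=0, LF[2]=C('b')+0=3+0=3
L[3]='b': occ=1, LF[3]=C('b')+1=3+1=4
L[4]='b': occ=2, LF[4]=C('b')+2=3+2=5
L[5]='$': occ=0, LF[5]=C('$')+0=0+0=0

Answer: 1 2 3 4 5 0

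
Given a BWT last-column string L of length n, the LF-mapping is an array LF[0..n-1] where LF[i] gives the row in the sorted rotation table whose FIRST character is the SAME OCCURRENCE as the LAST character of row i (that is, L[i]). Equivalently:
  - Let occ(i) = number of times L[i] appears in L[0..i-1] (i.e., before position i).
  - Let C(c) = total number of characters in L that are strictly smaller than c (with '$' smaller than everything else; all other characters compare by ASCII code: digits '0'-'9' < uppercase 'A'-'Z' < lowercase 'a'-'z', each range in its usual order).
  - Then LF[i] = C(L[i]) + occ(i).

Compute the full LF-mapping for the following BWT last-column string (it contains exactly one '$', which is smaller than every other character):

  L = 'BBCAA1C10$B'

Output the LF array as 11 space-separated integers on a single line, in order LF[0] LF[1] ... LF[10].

Answer: 6 7 9 4 5 2 10 3 1 0 8

Derivation:
Char counts: '$':1, '0':1, '1':2, 'A':2, 'B':3, 'C':2
C (first-col start): C('$')=0, C('0')=1, C('1')=2, C('A')=4, C('B')=6, C('C')=9
L[0]='B': occ=0, LF[0]=C('B')+0=6+0=6
L[1]='B': occ=1, LF[1]=C('B')+1=6+1=7
L[2]='C': occ=0, LF[2]=C('C')+0=9+0=9
L[3]='A': occ=0, LF[3]=C('A')+0=4+0=4
L[4]='A': occ=1, LF[4]=C('A')+1=4+1=5
L[5]='1': occ=0, LF[5]=C('1')+0=2+0=2
L[6]='C': occ=1, LF[6]=C('C')+1=9+1=10
L[7]='1': occ=1, LF[7]=C('1')+1=2+1=3
L[8]='0': occ=0, LF[8]=C('0')+0=1+0=1
L[9]='$': occ=0, LF[9]=C('$')+0=0+0=0
L[10]='B': occ=2, LF[10]=C('B')+2=6+2=8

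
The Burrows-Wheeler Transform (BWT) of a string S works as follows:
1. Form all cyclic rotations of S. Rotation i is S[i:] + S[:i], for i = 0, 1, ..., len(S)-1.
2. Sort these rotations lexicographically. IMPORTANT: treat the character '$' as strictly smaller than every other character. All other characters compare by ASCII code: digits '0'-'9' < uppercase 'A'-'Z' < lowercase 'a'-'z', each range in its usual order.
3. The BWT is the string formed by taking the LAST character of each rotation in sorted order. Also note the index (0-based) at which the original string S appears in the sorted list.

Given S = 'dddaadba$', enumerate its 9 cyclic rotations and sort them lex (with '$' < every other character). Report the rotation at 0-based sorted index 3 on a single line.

Answer: adba$ddda

Derivation:
All 9 rotations (rotation i = S[i:]+S[:i]):
  rot[0] = dddaadba$
  rot[1] = ddaadba$d
  rot[2] = daadba$dd
  rot[3] = aadba$ddd
  rot[4] = adba$ddda
  rot[5] = dba$dddaa
  rot[6] = ba$dddaad
  rot[7] = a$dddaadb
  rot[8] = $dddaadba
Sorted (with $ < everything):
  sorted[0] = $dddaadba
  sorted[1] = a$dddaadb
  sorted[2] = aadba$ddd
  sorted[3] = adba$ddda
  sorted[4] = ba$dddaad
  sorted[5] = daadba$dd
  sorted[6] = dba$dddaa
  sorted[7] = ddaadba$d
  sorted[8] = dddaadba$
sorted[3] = adba$ddda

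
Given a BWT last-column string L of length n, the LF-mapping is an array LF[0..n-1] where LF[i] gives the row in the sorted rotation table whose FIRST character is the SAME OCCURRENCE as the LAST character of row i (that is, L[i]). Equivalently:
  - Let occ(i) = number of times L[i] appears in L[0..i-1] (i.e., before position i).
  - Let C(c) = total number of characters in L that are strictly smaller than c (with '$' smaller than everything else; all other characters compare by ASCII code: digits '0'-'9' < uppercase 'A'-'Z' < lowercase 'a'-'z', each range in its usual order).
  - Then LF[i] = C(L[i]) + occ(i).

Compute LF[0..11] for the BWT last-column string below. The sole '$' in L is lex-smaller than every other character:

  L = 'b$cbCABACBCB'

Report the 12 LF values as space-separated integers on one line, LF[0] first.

Char counts: '$':1, 'A':2, 'B':3, 'C':3, 'b':2, 'c':1
C (first-col start): C('$')=0, C('A')=1, C('B')=3, C('C')=6, C('b')=9, C('c')=11
L[0]='b': occ=0, LF[0]=C('b')+0=9+0=9
L[1]='$': occ=0, LF[1]=C('$')+0=0+0=0
L[2]='c': occ=0, LF[2]=C('c')+0=11+0=11
L[3]='b': occ=1, LF[3]=C('b')+1=9+1=10
L[4]='C': occ=0, LF[4]=C('C')+0=6+0=6
L[5]='A': occ=0, LF[5]=C('A')+0=1+0=1
L[6]='B': occ=0, LF[6]=C('B')+0=3+0=3
L[7]='A': occ=1, LF[7]=C('A')+1=1+1=2
L[8]='C': occ=1, LF[8]=C('C')+1=6+1=7
L[9]='B': occ=1, LF[9]=C('B')+1=3+1=4
L[10]='C': occ=2, LF[10]=C('C')+2=6+2=8
L[11]='B': occ=2, LF[11]=C('B')+2=3+2=5

Answer: 9 0 11 10 6 1 3 2 7 4 8 5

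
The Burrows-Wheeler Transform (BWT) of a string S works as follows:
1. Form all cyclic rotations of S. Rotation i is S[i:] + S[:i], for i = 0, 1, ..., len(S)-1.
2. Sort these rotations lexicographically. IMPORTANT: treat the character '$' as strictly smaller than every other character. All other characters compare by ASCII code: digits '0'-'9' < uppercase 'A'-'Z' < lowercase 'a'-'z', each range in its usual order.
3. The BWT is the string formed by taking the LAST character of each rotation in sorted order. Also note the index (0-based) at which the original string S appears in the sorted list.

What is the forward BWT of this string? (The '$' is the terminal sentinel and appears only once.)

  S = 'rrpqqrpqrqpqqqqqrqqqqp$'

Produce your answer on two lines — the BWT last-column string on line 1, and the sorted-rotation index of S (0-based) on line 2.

Answer: pqqrrqrqqrpqqpqqpqrqqq$
22

Derivation:
All 23 rotations (rotation i = S[i:]+S[:i]):
  rot[0] = rrpqqrpqrqpqqqqqrqqqqp$
  rot[1] = rpqqrpqrqpqqqqqrqqqqp$r
  rot[2] = pqqrpqrqpqqqqqrqqqqp$rr
  rot[3] = qqrpqrqpqqqqqrqqqqp$rrp
  rot[4] = qrpqrqpqqqqqrqqqqp$rrpq
  rot[5] = rpqrqpqqqqqrqqqqp$rrpqq
  rot[6] = pqrqpqqqqqrqqqqp$rrpqqr
  rot[7] = qrqpqqqqqrqqqqp$rrpqqrp
  rot[8] = rqpqqqqqrqqqqp$rrpqqrpq
  rot[9] = qpqqqqqrqqqqp$rrpqqrpqr
  rot[10] = pqqqqqrqqqqp$rrpqqrpqrq
  rot[11] = qqqqqrqqqqp$rrpqqrpqrqp
  rot[12] = qqqqrqqqqp$rrpqqrpqrqpq
  rot[13] = qqqrqqqqp$rrpqqrpqrqpqq
  rot[14] = qqrqqqqp$rrpqqrpqrqpqqq
  rot[15] = qrqqqqp$rrpqqrpqrqpqqqq
  rot[16] = rqqqqp$rrpqqrpqrqpqqqqq
  rot[17] = qqqqp$rrpqqrpqrqpqqqqqr
  rot[18] = qqqp$rrpqqrpqrqpqqqqqrq
  rot[19] = qqp$rrpqqrpqrqpqqqqqrqq
  rot[20] = qp$rrpqqrpqrqpqqqqqrqqq
  rot[21] = p$rrpqqrpqrqpqqqqqrqqqq
  rot[22] = $rrpqqrpqrqpqqqqqrqqqqp
Sorted (with $ < everything):
  sorted[0] = $rrpqqrpqrqpqqqqqrqqqqp  (last char: 'p')
  sorted[1] = p$rrpqqrpqrqpqqqqqrqqqq  (last char: 'q')
  sorted[2] = pqqqqqrqqqqp$rrpqqrpqrq  (last char: 'q')
  sorted[3] = pqqrpqrqpqqqqqrqqqqp$rr  (last char: 'r')
  sorted[4] = pqrqpqqqqqrqqqqp$rrpqqr  (last char: 'r')
  sorted[5] = qp$rrpqqrpqrqpqqqqqrqqq  (last char: 'q')
  sorted[6] = qpqqqqqrqqqqp$rrpqqrpqr  (last char: 'r')
  sorted[7] = qqp$rrpqqrpqrqpqqqqqrqq  (last char: 'q')
  sorted[8] = qqqp$rrpqqrpqrqpqqqqqrq  (last char: 'q')
  sorted[9] = qqqqp$rrpqqrpqrqpqqqqqr  (last char: 'r')
  sorted[10] = qqqqqrqqqqp$rrpqqrpqrqp  (last char: 'p')
  sorted[11] = qqqqrqqqqp$rrpqqrpqrqpq  (last char: 'q')
  sorted[12] = qqqrqqqqp$rrpqqrpqrqpqq  (last char: 'q')
  sorted[13] = qqrpqrqpqqqqqrqqqqp$rrp  (last char: 'p')
  sorted[14] = qqrqqqqp$rrpqqrpqrqpqqq  (last char: 'q')
  sorted[15] = qrpqrqpqqqqqrqqqqp$rrpq  (last char: 'q')
  sorted[16] = qrqpqqqqqrqqqqp$rrpqqrp  (last char: 'p')
  sorted[17] = qrqqqqp$rrpqqrpqrqpqqqq  (last char: 'q')
  sorted[18] = rpqqrpqrqpqqqqqrqqqqp$r  (last char: 'r')
  sorted[19] = rpqrqpqqqqqrqqqqp$rrpqq  (last char: 'q')
  sorted[20] = rqpqqqqqrqqqqp$rrpqqrpq  (last char: 'q')
  sorted[21] = rqqqqp$rrpqqrpqrqpqqqqq  (last char: 'q')
  sorted[22] = rrpqqrpqrqpqqqqqrqqqqp$  (last char: '$')
Last column: pqqrrqrqqrpqqpqqpqrqqq$
Original string S is at sorted index 22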